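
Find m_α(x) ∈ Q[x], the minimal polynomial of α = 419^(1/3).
m_α(x) = x^3 - 419

α satisfies α^3 = 419, so x^3 - 419 annihilates α. By the rational root test, a rational root p/q (in lowest terms) of x^3 - 419 would satisfy p^3 = 419 q^3, forcing q = 1 and p^3 = 419; but 419 is not a perfect cube, contradiction. A monic cubic over Q with no rational root is irreducible (any nontrivial factorization would include a linear factor). Hence x^3 - 419 is the minimal polynomial of α, and in particular [Q(α):Q] = 3.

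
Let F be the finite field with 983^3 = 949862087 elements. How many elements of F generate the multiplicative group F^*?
There are φ(949862086) = 469312200 primitive elements

F_q^* is cyclic of order q - 1 = 949862086. A cyclic group of order m has exactly φ(m) generators. Here m = 949862086 = 2 · 103 · 491 · 9391, so the number of primitive elements is φ(949862086) = 469312200.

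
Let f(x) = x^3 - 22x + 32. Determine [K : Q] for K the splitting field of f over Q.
[K : Q] = 6

By the rational root test, any rational root of the monic integer polynomial f(x) = x^3 - 22x + 32 must be an integer dividing the constant term 32, i.e. one of ±{1, 2, 4, 8, 16, 32}. Evaluating: f(1) = 11, f(-1) = 53, f(2) = -4, f(-2) = 68, f(4) = 8, f(-4) = 56, f(8) = 368, f(-8) = -304, f(16) = 3776, f(-16) = -3712, f(32) = 32096, f(-32) = -32032; none is 0, so f has no rational root and is therefore irreducible over Q (a cubic with no linear factor over a field is irreducible). For an irreducible cubic, the Galois group is A_3 or S_3 according as the discriminant disc(f) = -4a^3 - 27b^2 = -4·(-22)^3 - 27·(32)^2 = 14944 is or is not a square in Q. Here disc(f) = 14944 is not a perfect square in Q, so the Galois group of f over Q is not contained in A_3 and must be all of S_3. The splitting field has degree |S_3| = 6 over Q, so [K : Q] = 6.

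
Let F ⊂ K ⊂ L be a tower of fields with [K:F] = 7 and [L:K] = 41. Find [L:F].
[L:F] = 287

The tower law says that for any tower of field extensions F ⊂ K ⊂ L with finite degrees, [L:F] = [L:K] · [K:F]. Here this gives [L:F] = 41 · 7 = 287.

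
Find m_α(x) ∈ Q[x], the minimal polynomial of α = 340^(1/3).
m_α(x) = x^3 - 340

α satisfies α^3 = 340, so x^3 - 340 annihilates α. By the rational root test, a rational root p/q (in lowest terms) of x^3 - 340 would satisfy p^3 = 340 q^3, forcing q = 1 and p^3 = 340; but 340 is not a perfect cube, contradiction. A monic cubic over Q with no rational root is irreducible (any nontrivial factorization would include a linear factor). Hence x^3 - 340 is the minimal polynomial of α, and in particular [Q(α):Q] = 3.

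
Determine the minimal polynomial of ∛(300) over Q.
m_α(x) = x^3 - 300

α satisfies α^3 = 300, so x^3 - 300 annihilates α. By the rational root test, a rational root p/q (in lowest terms) of x^3 - 300 would satisfy p^3 = 300 q^3, forcing q = 1 and p^3 = 300; but 300 is not a perfect cube, contradiction. A monic cubic over Q with no rational root is irreducible (any nontrivial factorization would include a linear factor). Hence x^3 - 300 is the minimal polynomial of α, and in particular [Q(α):Q] = 3.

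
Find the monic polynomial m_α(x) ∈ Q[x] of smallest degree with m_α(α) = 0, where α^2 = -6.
m_α(x) = x^2 + 6

α satisfies α^2 + 6 = 0, so x^2 + 6 annihilates α. Since d = -6 is squarefree and ≠ 1, it is not a perfect square in Q, so x^2 + 6 has no rational root and is therefore irreducible over Q (a degree-2 polynomial over a field is irreducible iff it has no root). Hence m_α(x) = x^2 + 6.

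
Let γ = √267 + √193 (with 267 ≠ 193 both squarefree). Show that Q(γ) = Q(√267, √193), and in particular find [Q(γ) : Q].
[Q(γ) : Q] = 4 (equivalently, Q(γ) = Q(√267, √193))

Obviously Q(γ) ⊆ Q(√267, √193), and [Q(√267, √193):Q] = 4 (since 267, 193 are distinct squarefree integers > 1 with 51531 not a perfect square). To show equality we compute the minimal polynomial of γ. From γ = √267 + √193: γ^2 = 267 + 2√(51531) + 193 = 460 + 2√(51531), so γ^2 - 460 = 2√(51531); squaring, (γ^2 - 460)^2 = 4·51531, i.e. γ^4 - 920γ^2 + 211600 - 206124 = 0, i.e. γ^4 - 920γ^2 + 5476 = 0. So γ is a root of x^4 - 920x^2 + 5476. This polynomial is irreducible over Q: it has no rational root (each ±√267 ± √193 is irrational), and any factorization into two quadratics over Q would force √(51531) ∈ Q (pairing opposite roots) or √267, √193 ∈ Q (other pairings), all impossible. Hence [Q(γ):Q] = 4 = [Q(√267, √193):Q], so Q(γ) = Q(√267, √193).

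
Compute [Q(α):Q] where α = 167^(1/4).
[Q(α):Q] = 4

α is a root of x^4 - 167. By Eisenstein's criterion at the prime p = 167 (which divides the constant term 167 but p^2 = 27889 does not, since 167 is squarefree), x^4 - 167 is irreducible over Q. Hence [Q(α):Q] = 4.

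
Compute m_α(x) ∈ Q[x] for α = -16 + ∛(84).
m_α(x) = x^3 + 48x^2 + 768x + 4012

Set β = α + 16 = ∛(84), so β^3 = 84. Then (α + 16)^3 - 84 = 0, i.e. α is a root of g(x) = (x + 16)^3 - 84 = x^3 + 48x^2 + 768x + 4012. Since g(x) = h(x + 16) where h(x) = x^3 - 84, and h is irreducible over Q (because 84 is not a perfect cube, so h has no rational root, and a monic cubic with no rational root is irreducible), g is also irreducible (irreducibility is preserved under the substitution x → x + 16). Hence m_α(x) = x^3 + 48x^2 + 768x + 4012.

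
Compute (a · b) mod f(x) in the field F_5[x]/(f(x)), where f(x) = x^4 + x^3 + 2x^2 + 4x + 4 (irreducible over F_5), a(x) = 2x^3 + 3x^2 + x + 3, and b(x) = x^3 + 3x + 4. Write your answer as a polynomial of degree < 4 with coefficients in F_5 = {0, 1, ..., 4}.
a · b ≡ 3x^3 + 4x^2 + x + 4 (mod f(x))

Multiply in F_5[x]: a(x)·b(x) = (2x^3 + 3x^2 + x + 3)·(x^3 + 3x + 4) = 2x^6 + 3x^5 + 2x^4 + 3x + 2. This has degree ≥ 4, so divide by f(x) over F_5: 2x^6 + 3x^5 + 2x^4 + 3x + 2 = (2x^2 + x + 2)·(x^4 + x^3 + 2x^2 + 4x + 4) + (3x^3 + 4x^2 + x + 4). Hence a·b ≡ 3x^3 + 4x^2 + x + 4 (mod f). (F_5[x]/(f) is a field with 5^4 = 625 elements since f is irreducible of degree 4.)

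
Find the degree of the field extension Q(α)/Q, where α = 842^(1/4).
[Q(α):Q] = 4

α is a root of x^4 - 842. By Eisenstein's criterion at the prime p = 2 (which divides the constant term 842 but p^2 = 4 does not, since 842 is squarefree), x^4 - 842 is irreducible over Q. Hence [Q(α):Q] = 4.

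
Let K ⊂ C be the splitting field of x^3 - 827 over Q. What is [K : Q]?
[K : Q] = 6

The roots of x^3 - 827 are ∛827, ω∛827, ω^2∛827 where ω = e^(2πi/3) is a primitive cube root of unity, so K = Q(∛827, ω). Now [Q(∛827):Q] = 3 (since 827 is not a perfect cube, x^3 - 827 is irreducible) and [Q(ω):Q] = 2. Both 2 and 3 divide [K:Q], and [K:Q] ≤ 3·2 = 6, so [K:Q] = 6. (Equivalently: Q(∛827) ⊂ R but ω ∉ R, so [K : Q(∛827)] = 2.)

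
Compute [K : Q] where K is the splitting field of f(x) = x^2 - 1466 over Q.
[K : Q] = 2

f(x) = x^2 - 1466 factors as (x - √1466)(x + √1466). The splitting field is K = Q(√1466). Since 1466 is squarefree and > 1, it is not a perfect square, so x^2 - 1466 is irreducible over Q and [Q(√1466) : Q] = 2. Hence [K : Q] = 2.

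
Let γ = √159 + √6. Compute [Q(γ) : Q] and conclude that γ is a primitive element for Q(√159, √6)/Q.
[Q(γ) : Q] = 4 (equivalently, Q(γ) = Q(√159, √6))

Obviously Q(γ) ⊆ Q(√159, √6), and [Q(√159, √6):Q] = 4 (since 159, 6 are distinct squarefree integers > 1 with 954 not a perfect square). To show equality we compute the minimal polynomial of γ. From γ = √159 + √6: γ^2 = 159 + 2√(954) + 6 = 165 + 2√(954), so γ^2 - 165 = 2√(954); squaring, (γ^2 - 165)^2 = 4·954, i.e. γ^4 - 330γ^2 + 27225 - 3816 = 0, i.e. γ^4 - 330γ^2 + 23409 = 0. So γ is a root of x^4 - 330x^2 + 23409. This polynomial is irreducible over Q: it has no rational root (each ±√159 ± √6 is irrational), and any factorization into two quadratics over Q would force √(954) ∈ Q (pairing opposite roots) or √159, √6 ∈ Q (other pairings), all impossible. Hence [Q(γ):Q] = 4 = [Q(√159, √6):Q], so Q(γ) = Q(√159, √6).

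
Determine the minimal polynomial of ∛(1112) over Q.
m_α(x) = x^3 - 1112

α satisfies α^3 = 1112, so x^3 - 1112 annihilates α. By the rational root test, a rational root p/q (in lowest terms) of x^3 - 1112 would satisfy p^3 = 1112 q^3, forcing q = 1 and p^3 = 1112; but 1112 is not a perfect cube, contradiction. A monic cubic over Q with no rational root is irreducible (any nontrivial factorization would include a linear factor). Hence x^3 - 1112 is the minimal polynomial of α, and in particular [Q(α):Q] = 3.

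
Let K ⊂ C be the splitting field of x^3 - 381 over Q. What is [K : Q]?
[K : Q] = 6

The roots of x^3 - 381 are ∛381, ω∛381, ω^2∛381 where ω = e^(2πi/3) is a primitive cube root of unity, so K = Q(∛381, ω). Now [Q(∛381):Q] = 3 (since 381 is not a perfect cube, x^3 - 381 is irreducible) and [Q(ω):Q] = 2. Both 2 and 3 divide [K:Q], and [K:Q] ≤ 3·2 = 6, so [K:Q] = 6. (Equivalently: Q(∛381) ⊂ R but ω ∉ R, so [K : Q(∛381)] = 2.)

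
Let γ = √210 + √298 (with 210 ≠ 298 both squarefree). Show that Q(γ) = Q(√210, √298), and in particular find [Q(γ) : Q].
[Q(γ) : Q] = 4 (equivalently, Q(γ) = Q(√210, √298))

Obviously Q(γ) ⊆ Q(√210, √298), and [Q(√210, √298):Q] = 4 (since 210, 298 are distinct squarefree integers > 1 with 62580 not a perfect square). To show equality we compute the minimal polynomial of γ. From γ = √210 + √298: γ^2 = 210 + 2√(62580) + 298 = 508 + 2√(62580), so γ^2 - 508 = 2√(62580); squaring, (γ^2 - 508)^2 = 4·62580, i.e. γ^4 - 1016γ^2 + 258064 - 250320 = 0, i.e. γ^4 - 1016γ^2 + 7744 = 0. So γ is a root of x^4 - 1016x^2 + 7744. This polynomial is irreducible over Q: it has no rational root (each ±√210 ± √298 is irrational), and any factorization into two quadratics over Q would force √(62580) ∈ Q (pairing opposite roots) or √210, √298 ∈ Q (other pairings), all impossible. Hence [Q(γ):Q] = 4 = [Q(√210, √298):Q], so Q(γ) = Q(√210, √298).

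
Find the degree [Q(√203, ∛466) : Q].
[Q(√203, ∛466) : Q] = 6

Let L = Q(√203, ∛466). Since Q(√203) ⊂ L and [Q(√203):Q] = 2, the tower law gives 2 | [L:Q]. Likewise Q(∛466) ⊂ L with [Q(∛466):Q] = 3 (because 466 is not a perfect cube), so 3 | [L:Q]. As gcd(2,3) = 1, [L:Q] is divisible by 6. Conversely L is generated over Q by √203 and ∛466, so [L:Q] ≤ 2·3 = 6. Therefore [Q(√203, ∛466) : Q] = 6.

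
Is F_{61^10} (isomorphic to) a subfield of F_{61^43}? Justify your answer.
No: F_{61^10} is not a subfield of F_{61^43}

F_{p^m} embeds in F_{p^n} iff m | n. Here 10 ∤ 43 (since 43 = 4·10 + 3 with remainder 3 ≠ 0), so F_{61^10} is not a subfield of F_{61^43}. Equivalently: if it were, the tower law would give 10 = [F_{61^10}:F_61] dividing [F_{61^43}:F_61] = 43, contradiction.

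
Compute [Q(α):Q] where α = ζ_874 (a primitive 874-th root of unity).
[Q(α):Q] = 396

The minimal polynomial of ζ_874 over Q is the 874-th cyclotomic polynomial Φ_874(x), which is irreducible over Q and has degree φ(874) = 396. Hence [Q(α):Q] = φ(874) = 396.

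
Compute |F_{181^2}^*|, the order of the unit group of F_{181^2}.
|F_{181^2}^*| = 32760

F_{181^2} has 181^2 = 32761 elements; its multiplicative group consists of all nonzero elements, so |F_{181^2}^*| = 32761 - 1 = 32760. (It is cyclic since any finite subgroup of the multiplicative group of a field is cyclic.)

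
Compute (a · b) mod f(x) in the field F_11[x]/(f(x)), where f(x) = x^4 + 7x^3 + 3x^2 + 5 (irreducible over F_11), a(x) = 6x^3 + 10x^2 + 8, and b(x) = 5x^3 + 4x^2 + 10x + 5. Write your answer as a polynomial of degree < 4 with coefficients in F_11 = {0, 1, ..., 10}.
a · b ≡ 4x^3 + 5x^2 + x + 4 (mod f(x))

Multiply in F_11[x]: a(x)·b(x) = (6x^3 + 10x^2 + 8)·(5x^3 + 4x^2 + 10x + 5) = 8x^6 + 8x^5 + x^4 + 5x^3 + 5x^2 + 3x + 7. This has degree ≥ 4, so divide by f(x) over F_11: 8x^6 + 8x^5 + x^4 + 5x^3 + 5x^2 + 3x + 7 = (8x^2 + 7x + 5)·(x^4 + 7x^3 + 3x^2 + 5) + (4x^3 + 5x^2 + x + 4). Hence a·b ≡ 4x^3 + 5x^2 + x + 4 (mod f). (F_11[x]/(f) is a field with 11^4 = 14641 elements since f is irreducible of degree 4.)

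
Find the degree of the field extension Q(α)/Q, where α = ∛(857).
[Q(α):Q] = 3

The minimal polynomial of α is x^3 - 857, irreducible over Q since 857 is not a perfect cube (so x^3 - 857 has no rational root). Hence [Q(α):Q] = deg(m_α) = 3.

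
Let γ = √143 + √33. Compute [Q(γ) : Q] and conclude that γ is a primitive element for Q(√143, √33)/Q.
[Q(γ) : Q] = 4 (equivalently, Q(γ) = Q(√143, √33))

Obviously Q(γ) ⊆ Q(√143, √33), and [Q(√143, √33):Q] = 4 (since 143, 33 are distinct squarefree integers > 1 with 4719 not a perfect square). To show equality we compute the minimal polynomial of γ. From γ = √143 + √33: γ^2 = 143 + 2√(4719) + 33 = 176 + 2√(4719), so γ^2 - 176 = 2√(4719); squaring, (γ^2 - 176)^2 = 4·4719, i.e. γ^4 - 352γ^2 + 30976 - 18876 = 0, i.e. γ^4 - 352γ^2 + 12100 = 0. So γ is a root of x^4 - 352x^2 + 12100. This polynomial is irreducible over Q: it has no rational root (each ±√143 ± √33 is irrational), and any factorization into two quadratics over Q would force √(4719) ∈ Q (pairing opposite roots) or √143, √33 ∈ Q (other pairings), all impossible. Hence [Q(γ):Q] = 4 = [Q(√143, √33):Q], so Q(γ) = Q(√143, √33).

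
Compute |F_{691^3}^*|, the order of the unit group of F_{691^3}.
|F_{691^3}^*| = 329939370

F_{691^3} has 691^3 = 329939371 elements; its multiplicative group consists of all nonzero elements, so |F_{691^3}^*| = 329939371 - 1 = 329939370. (It is cyclic since any finite subgroup of the multiplicative group of a field is cyclic.)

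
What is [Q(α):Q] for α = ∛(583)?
[Q(α):Q] = 3

The minimal polynomial of α is x^3 - 583, irreducible over Q since 583 is not a perfect cube (so x^3 - 583 has no rational root). Hence [Q(α):Q] = deg(m_α) = 3.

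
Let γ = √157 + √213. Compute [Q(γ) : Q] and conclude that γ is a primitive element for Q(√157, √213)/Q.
[Q(γ) : Q] = 4 (equivalently, Q(γ) = Q(√157, √213))

Obviously Q(γ) ⊆ Q(√157, √213), and [Q(√157, √213):Q] = 4 (since 157, 213 are distinct squarefree integers > 1 with 33441 not a perfect square). To show equality we compute the minimal polynomial of γ. From γ = √157 + √213: γ^2 = 157 + 2√(33441) + 213 = 370 + 2√(33441), so γ^2 - 370 = 2√(33441); squaring, (γ^2 - 370)^2 = 4·33441, i.e. γ^4 - 740γ^2 + 136900 - 133764 = 0, i.e. γ^4 - 740γ^2 + 3136 = 0. So γ is a root of x^4 - 740x^2 + 3136. This polynomial is irreducible over Q: it has no rational root (each ±√157 ± √213 is irrational), and any factorization into two quadratics over Q would force √(33441) ∈ Q (pairing opposite roots) or √157, √213 ∈ Q (other pairings), all impossible. Hence [Q(γ):Q] = 4 = [Q(√157, √213):Q], so Q(γ) = Q(√157, √213).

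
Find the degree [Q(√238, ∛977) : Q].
[Q(√238, ∛977) : Q] = 6

Let L = Q(√238, ∛977). Since Q(√238) ⊂ L and [Q(√238):Q] = 2, the tower law gives 2 | [L:Q]. Likewise Q(∛977) ⊂ L with [Q(∛977):Q] = 3 (because 977 is not a perfect cube), so 3 | [L:Q]. As gcd(2,3) = 1, [L:Q] is divisible by 6. Conversely L is generated over Q by √238 and ∛977, so [L:Q] ≤ 2·3 = 6. Therefore [Q(√238, ∛977) : Q] = 6.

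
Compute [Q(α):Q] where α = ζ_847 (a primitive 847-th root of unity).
[Q(α):Q] = 660

The minimal polynomial of ζ_847 over Q is the 847-th cyclotomic polynomial Φ_847(x), which is irreducible over Q and has degree φ(847) = 660. Hence [Q(α):Q] = φ(847) = 660.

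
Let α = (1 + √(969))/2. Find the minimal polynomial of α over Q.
m_α(x) = x^2 - x - 242

From 2α - 1 = √(969), squaring gives (2α - 1)^2 = 969, i.e. 4α^2 - 4α + 1 = 969, so α^2 - α + (1 - 969)/4 = 0. Since 969 ≡ 1 (mod 4), (1 - 969)/4 = -242 ∈ Z. The polynomial x^2 - x - 242 has discriminant 1 - 4·(-242) = 969, which is not a perfect square in Q (d = 969 is squarefree and ≠ 1), so x^2 - x - 242 is irreducible over Q. It is the minimal polynomial of α.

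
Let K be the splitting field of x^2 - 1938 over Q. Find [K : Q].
[K : Q] = 2

f(x) = x^2 - 1938 factors as (x - √1938)(x + √1938). The splitting field is K = Q(√1938). Since 1938 is squarefree and > 1, it is not a perfect square, so x^2 - 1938 is irreducible over Q and [Q(√1938) : Q] = 2. Hence [K : Q] = 2.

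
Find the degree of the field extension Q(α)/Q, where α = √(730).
[Q(α):Q] = 2

[Q(α):Q] equals the degree of the minimal polynomial of α. Here α^2 = 730 and x^2 - 730 is irreducible (d = 730 is squarefree, ≠ 1, hence not a square), so deg(m_α) = 2. Thus [Q(α):Q] = 2.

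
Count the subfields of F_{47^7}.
F_{47^7} has 2 subfields

The subfields of F_{p^n} are exactly the fields F_{p^d} for d | n (each is the fixed field of the unique index-d subgroup of Gal(F_{p^n}/F_p) ≅ Z/nZ). The divisors of n = 7 are {1, 7}, giving 2 subfields: F_{47^1}, F_{47^7}.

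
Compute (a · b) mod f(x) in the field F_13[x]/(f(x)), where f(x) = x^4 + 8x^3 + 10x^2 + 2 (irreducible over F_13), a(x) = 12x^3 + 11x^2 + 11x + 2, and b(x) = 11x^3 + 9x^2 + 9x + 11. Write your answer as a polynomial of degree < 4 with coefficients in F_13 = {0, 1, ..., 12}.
a · b ≡ 4x^3 + 11x^2 + 12x + 6 (mod f(x))

Multiply in F_13[x]: a(x)·b(x) = (12x^3 + 11x^2 + 11x + 2)·(11x^3 + 9x^2 + 9x + 11) = 2x^6 + 8x^5 + 3x^4 + x^3 + 4x^2 + 9x + 9. This has degree ≥ 4, so divide by f(x) over F_13: 2x^6 + 8x^5 + 3x^4 + x^3 + 4x^2 + 9x + 9 = (2x^2 + 5x + 8)·(x^4 + 8x^3 + 10x^2 + 2) + (4x^3 + 11x^2 + 12x + 6). Hence a·b ≡ 4x^3 + 11x^2 + 12x + 6 (mod f). (F_13[x]/(f) is a field with 13^4 = 28561 elements since f is irreducible of degree 4.)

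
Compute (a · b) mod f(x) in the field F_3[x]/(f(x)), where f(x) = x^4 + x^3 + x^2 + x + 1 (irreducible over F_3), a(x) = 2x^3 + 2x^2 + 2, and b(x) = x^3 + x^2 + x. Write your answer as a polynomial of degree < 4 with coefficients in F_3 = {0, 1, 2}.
a · b ≡ x^2 (mod f(x))

Multiply in F_3[x]: a(x)·b(x) = (2x^3 + 2x^2 + 2)·(x^3 + x^2 + x) = 2x^6 + x^5 + x^4 + x^3 + 2x^2 + 2x. This has degree ≥ 4, so divide by f(x) over F_3: 2x^6 + x^5 + x^4 + x^3 + 2x^2 + 2x = (2x^2 + 2x)·(x^4 + x^3 + x^2 + x + 1) + (x^2). Hence a·b ≡ x^2 (mod f). (F_3[x]/(f) is a field with 3^4 = 81 elements since f is irreducible of degree 4.)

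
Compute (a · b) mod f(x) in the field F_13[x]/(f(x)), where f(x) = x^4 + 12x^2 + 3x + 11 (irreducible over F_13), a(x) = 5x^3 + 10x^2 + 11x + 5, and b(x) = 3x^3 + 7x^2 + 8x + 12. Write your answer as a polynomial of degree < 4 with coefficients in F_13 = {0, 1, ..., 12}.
a · b ≡ 5x^3 + 2x^2 + 10x + 12 (mod f(x))

Multiply in F_13[x]: a(x)·b(x) = (5x^3 + 10x^2 + 11x + 5)·(3x^3 + 7x^2 + 8x + 12) = 2x^6 + 11x^3 + 9x^2 + 3x + 8. This has degree ≥ 4, so divide by f(x) over F_13: 2x^6 + 11x^3 + 9x^2 + 3x + 8 = (2x^2 + 2)·(x^4 + 12x^2 + 3x + 11) + (5x^3 + 2x^2 + 10x + 12). Hence a·b ≡ 5x^3 + 2x^2 + 10x + 12 (mod f). (F_13[x]/(f) is a field with 13^4 = 28561 elements since f is irreducible of degree 4.)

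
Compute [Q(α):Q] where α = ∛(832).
[Q(α):Q] = 3

The minimal polynomial of α is x^3 - 832, irreducible over Q since 832 is not a perfect cube (so x^3 - 832 has no rational root). Hence [Q(α):Q] = deg(m_α) = 3.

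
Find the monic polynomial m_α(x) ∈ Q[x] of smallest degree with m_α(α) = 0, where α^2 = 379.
m_α(x) = x^2 - 379

α satisfies α^2 - 379 = 0, so x^2 - 379 annihilates α. Since d = 379 is squarefree and ≠ 1, it is not a perfect square in Q, so x^2 - 379 has no rational root and is therefore irreducible over Q (a degree-2 polynomial over a field is irreducible iff it has no root). Hence m_α(x) = x^2 - 379.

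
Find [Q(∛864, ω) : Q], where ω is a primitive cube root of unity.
[Q(∛864, ω) : Q] = 6

[Q(∛864):Q] = 3 (min poly x^3 - 864, irreducible since 864 is not a perfect cube). [Q(ω):Q] = 2 (min poly x^2 + x + 1). Since Q(∛864) ⊂ R and ω ∉ R, we have ω ∉ Q(∛864), so x^2 + x + 1 remains irreducible over Q(∛864) and [Q(∛864, ω) : Q(∛864)] = 2. By the tower law, [Q(∛864, ω) : Q] = 3 · 2 = 6. (In fact Q(∛864, ω) is the splitting field of x^3 - 864 over Q.)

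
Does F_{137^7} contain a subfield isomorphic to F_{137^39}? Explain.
No: F_{137^39} is not a subfield of F_{137^7}

F_{p^m} embeds in F_{p^n} iff m | n. Here 39 ∤ 7 (since 7 = 0·39 + 7 with remainder 7 ≠ 0), so F_{137^39} is not a subfield of F_{137^7}. Equivalently: if it were, the tower law would give 39 = [F_{137^39}:F_137] dividing [F_{137^7}:F_137] = 7, contradiction.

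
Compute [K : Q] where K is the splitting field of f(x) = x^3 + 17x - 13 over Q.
[K : Q] = 6

By the rational root test, any rational root of the monic integer polynomial f(x) = x^3 + 17x - 13 must be an integer dividing the constant term -13, i.e. one of ±{1, 13}. Evaluating: f(1) = 5, f(-1) = -31, f(13) = 2405, f(-13) = -2431; none is 0, so f has no rational root and is therefore irreducible over Q (a cubic with no linear factor over a field is irreducible). For an irreducible cubic, the Galois group is A_3 or S_3 according as the discriminant disc(f) = -4a^3 - 27b^2 = -4·(17)^3 - 27·(-13)^2 = -24215 is or is not a square in Q. Here disc(f) = -24215 is not a perfect square in Q, so the Galois group of f over Q is not contained in A_3 and must be all of S_3. The splitting field has degree |S_3| = 6 over Q, so [K : Q] = 6.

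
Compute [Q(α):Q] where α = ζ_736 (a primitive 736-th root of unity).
[Q(α):Q] = 352

The minimal polynomial of ζ_736 over Q is the 736-th cyclotomic polynomial Φ_736(x), which is irreducible over Q and has degree φ(736) = 352. Hence [Q(α):Q] = φ(736) = 352.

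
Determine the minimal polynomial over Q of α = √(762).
m_α(x) = x^2 - 762

α satisfies α^2 - 762 = 0, so x^2 - 762 annihilates α. Since d = 762 is squarefree and ≠ 1, it is not a perfect square in Q, so x^2 - 762 has no rational root and is therefore irreducible over Q (a degree-2 polynomial over a field is irreducible iff it has no root). Hence m_α(x) = x^2 - 762.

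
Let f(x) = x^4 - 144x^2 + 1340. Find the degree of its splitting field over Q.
[K : Q] = 4

Solving the quadratic in x^2: x^2 = (144 ± √(144^2 - 4·1340))/2 = (144 ± √15376)/2 = (144 ± 124)/2, giving x^2 = 134 or x^2 = 10. So f(x) = (x^2 - 134)(x^2 - 10) and the roots of f are ±√134, ±√10. Hence the splitting field is K = Q(√134, √10). Since 134 and 10 are distinct squarefree integers > 1, their product 1340 is not a perfect square, so √10 ∉ Q(√134). By the tower law [K:Q] = [Q(√134,√10):Q(√134)] · [Q(√134):Q] = 2 · 2 = 4.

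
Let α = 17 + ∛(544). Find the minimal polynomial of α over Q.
m_α(x) = x^3 - 51x^2 + 867x - 5457

Set β = α - 17 = ∛(544), so β^3 = 544. Then (α - 17)^3 - 544 = 0, i.e. α is a root of g(x) = (x - 17)^3 - 544 = x^3 - 51x^2 + 867x - 5457. Since g(x) = h(x - 17) where h(x) = x^3 - 544, and h is irreducible over Q (because 544 is not a perfect cube, so h has no rational root, and a monic cubic with no rational root is irreducible), g is also irreducible (irreducibility is preserved under the substitution x → x - 17). Hence m_α(x) = x^3 - 51x^2 + 867x - 5457.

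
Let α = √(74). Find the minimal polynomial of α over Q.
m_α(x) = x^2 - 74

α satisfies α^2 - 74 = 0, so x^2 - 74 annihilates α. Since d = 74 is squarefree and ≠ 1, it is not a perfect square in Q, so x^2 - 74 has no rational root and is therefore irreducible over Q (a degree-2 polynomial over a field is irreducible iff it has no root). Hence m_α(x) = x^2 - 74.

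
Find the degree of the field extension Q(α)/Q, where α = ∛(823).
[Q(α):Q] = 3

The minimal polynomial of α is x^3 - 823, irreducible over Q since 823 is not a perfect cube (so x^3 - 823 has no rational root). Hence [Q(α):Q] = deg(m_α) = 3.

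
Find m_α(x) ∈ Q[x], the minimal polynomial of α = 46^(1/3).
m_α(x) = x^3 - 46

α satisfies α^3 = 46, so x^3 - 46 annihilates α. By the rational root test, a rational root p/q (in lowest terms) of x^3 - 46 would satisfy p^3 = 46 q^3, forcing q = 1 and p^3 = 46; but 46 is not a perfect cube, contradiction. A monic cubic over Q with no rational root is irreducible (any nontrivial factorization would include a linear factor). Hence x^3 - 46 is the minimal polynomial of α, and in particular [Q(α):Q] = 3.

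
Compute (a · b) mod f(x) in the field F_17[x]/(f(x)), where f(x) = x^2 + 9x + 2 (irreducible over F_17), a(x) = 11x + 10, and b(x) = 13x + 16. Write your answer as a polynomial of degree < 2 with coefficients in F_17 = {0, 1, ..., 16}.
a · b ≡ 5x + 10 (mod f(x))

Multiply in F_17[x]: a(x)·b(x) = (11x + 10)·(13x + 16) = 7x^2 + 7. This has degree ≥ 2, so divide by f(x) over F_17: 7x^2 + 7 = (7)·(x^2 + 9x + 2) + (5x + 10). Hence a·b ≡ 5x + 10 (mod f). (F_17[x]/(f) is a field with 17^2 = 289 elements since f is irreducible of degree 2.)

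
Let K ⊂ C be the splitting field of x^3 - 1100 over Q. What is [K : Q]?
[K : Q] = 6

The roots of x^3 - 1100 are ∛1100, ω∛1100, ω^2∛1100 where ω = e^(2πi/3) is a primitive cube root of unity, so K = Q(∛1100, ω). Now [Q(∛1100):Q] = 3 (since 1100 is not a perfect cube, x^3 - 1100 is irreducible) and [Q(ω):Q] = 2. Both 2 and 3 divide [K:Q], and [K:Q] ≤ 3·2 = 6, so [K:Q] = 6. (Equivalently: Q(∛1100) ⊂ R but ω ∉ R, so [K : Q(∛1100)] = 2.)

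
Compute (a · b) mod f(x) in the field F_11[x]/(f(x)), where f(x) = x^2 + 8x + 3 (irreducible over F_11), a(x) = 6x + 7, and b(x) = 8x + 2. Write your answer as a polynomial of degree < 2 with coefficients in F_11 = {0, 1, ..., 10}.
a · b ≡ 3x + 2 (mod f(x))

Multiply in F_11[x]: a(x)·b(x) = (6x + 7)·(8x + 2) = 4x^2 + 2x + 3. This has degree ≥ 2, so divide by f(x) over F_11: 4x^2 + 2x + 3 = (4)·(x^2 + 8x + 3) + (3x + 2). Hence a·b ≡ 3x + 2 (mod f). (F_11[x]/(f) is a field with 11^2 = 121 elements since f is irreducible of degree 2.)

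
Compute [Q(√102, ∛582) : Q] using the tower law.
[Q(√102, ∛582) : Q] = 6

Let L = Q(√102, ∛582). Since Q(√102) ⊂ L and [Q(√102):Q] = 2, the tower law gives 2 | [L:Q]. Likewise Q(∛582) ⊂ L with [Q(∛582):Q] = 3 (because 582 is not a perfect cube), so 3 | [L:Q]. As gcd(2,3) = 1, [L:Q] is divisible by 6. Conversely L is generated over Q by √102 and ∛582, so [L:Q] ≤ 2·3 = 6. Therefore [Q(√102, ∛582) : Q] = 6.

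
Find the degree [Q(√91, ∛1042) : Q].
[Q(√91, ∛1042) : Q] = 6

Let L = Q(√91, ∛1042). Since Q(√91) ⊂ L and [Q(√91):Q] = 2, the tower law gives 2 | [L:Q]. Likewise Q(∛1042) ⊂ L with [Q(∛1042):Q] = 3 (because 1042 is not a perfect cube), so 3 | [L:Q]. As gcd(2,3) = 1, [L:Q] is divisible by 6. Conversely L is generated over Q by √91 and ∛1042, so [L:Q] ≤ 2·3 = 6. Therefore [Q(√91, ∛1042) : Q] = 6.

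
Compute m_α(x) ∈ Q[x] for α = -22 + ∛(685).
m_α(x) = x^3 + 66x^2 + 1452x + 9963

Set β = α + 22 = ∛(685), so β^3 = 685. Then (α + 22)^3 - 685 = 0, i.e. α is a root of g(x) = (x + 22)^3 - 685 = x^3 + 66x^2 + 1452x + 9963. Since g(x) = h(x + 22) where h(x) = x^3 - 685, and h is irreducible over Q (because 685 is not a perfect cube, so h has no rational root, and a monic cubic with no rational root is irreducible), g is also irreducible (irreducibility is preserved under the substitution x → x + 22). Hence m_α(x) = x^3 + 66x^2 + 1452x + 9963.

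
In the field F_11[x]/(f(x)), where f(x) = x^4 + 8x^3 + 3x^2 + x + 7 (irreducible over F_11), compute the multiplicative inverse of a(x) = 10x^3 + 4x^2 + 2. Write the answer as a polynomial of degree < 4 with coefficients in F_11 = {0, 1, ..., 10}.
a(x)^(-1) ≡ 10x^3 + 5x^2 + 4x + 5 (mod f(x))

Since f is irreducible over F_11, F_11[x]/(f) is a field and a(x) ≠ 0 has an inverse. Apply the extended Euclidean algorithm to f(x) and a(x) in F_11[x]: f(x) = (10x + 10)·a(x) + (7x^2 + 3x + 9);  a(x) = (3x + 4)·(7x^2 + 3x + 9) + (5x + 10);  (7x^2 + 3x + 9) = (8x)·(5x + 10) + (9). The last nonzero remainder is the constant 9 = gcd(f, a) in F_11. Back-substituting through the division chain expresses 9 = s(x)·a(x) + t(x)·f(x) with s(x) ≡ 2x^3 + x^2 + 3x + 1 (mod f), so (2x^3 + x^2 + 3x + 1)·a(x) ≡ 9 (mod f). Multiplying by 9^(-1) ≡ 5 in F_11 gives a(x)^(-1) ≡ 5·(2x^3 + x^2 + 3x + 1) ≡ 10x^3 + 5x^2 + 4x + 5 (mod f). Check: (10x^3 + 4x^2 + 2)·(10x^3 + 5x^2 + 4x + 5) = x^6 + 2x^5 + 5x^4 + 9x^3 + 8x^2 + 8x + 10 ≡ 1 (mod x^4 + 8x^3 + 3x^2 + x + 7).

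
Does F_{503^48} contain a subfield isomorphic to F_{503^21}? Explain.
No: F_{503^21} is not a subfield of F_{503^48}

F_{p^m} embeds in F_{p^n} iff m | n. Here 21 ∤ 48 (since 48 = 2·21 + 6 with remainder 6 ≠ 0), so F_{503^21} is not a subfield of F_{503^48}. Equivalently: if it were, the tower law would give 21 = [F_{503^21}:F_503] dividing [F_{503^48}:F_503] = 48, contradiction.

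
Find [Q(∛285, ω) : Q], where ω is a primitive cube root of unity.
[Q(∛285, ω) : Q] = 6

[Q(∛285):Q] = 3 (min poly x^3 - 285, irreducible since 285 is not a perfect cube). [Q(ω):Q] = 2 (min poly x^2 + x + 1). Since Q(∛285) ⊂ R and ω ∉ R, we have ω ∉ Q(∛285), so x^2 + x + 1 remains irreducible over Q(∛285) and [Q(∛285, ω) : Q(∛285)] = 2. By the tower law, [Q(∛285, ω) : Q] = 3 · 2 = 6. (In fact Q(∛285, ω) is the splitting field of x^3 - 285 over Q.)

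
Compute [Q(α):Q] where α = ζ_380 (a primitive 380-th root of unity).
[Q(α):Q] = 144

The minimal polynomial of ζ_380 over Q is the 380-th cyclotomic polynomial Φ_380(x), which is irreducible over Q and has degree φ(380) = 144. Hence [Q(α):Q] = φ(380) = 144.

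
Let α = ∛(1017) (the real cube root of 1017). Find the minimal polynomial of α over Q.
m_α(x) = x^3 - 1017

α satisfies α^3 = 1017, so x^3 - 1017 annihilates α. By the rational root test, a rational root p/q (in lowest terms) of x^3 - 1017 would satisfy p^3 = 1017 q^3, forcing q = 1 and p^3 = 1017; but 1017 is not a perfect cube, contradiction. A monic cubic over Q with no rational root is irreducible (any nontrivial factorization would include a linear factor). Hence x^3 - 1017 is the minimal polynomial of α, and in particular [Q(α):Q] = 3.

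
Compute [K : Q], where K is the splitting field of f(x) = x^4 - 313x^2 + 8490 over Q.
[K : Q] = 4

Solving the quadratic in x^2: x^2 = (313 ± √(313^2 - 4·8490))/2 = (313 ± √64009)/2 = (313 ± 253)/2, giving x^2 = 283 or x^2 = 30. So f(x) = (x^2 - 283)(x^2 - 30) and the roots of f are ±√283, ±√30. Hence the splitting field is K = Q(√283, √30). Since 283 and 30 are distinct squarefree integers > 1, their product 8490 is not a perfect square, so √30 ∉ Q(√283). By the tower law [K:Q] = [Q(√283,√30):Q(√283)] · [Q(√283):Q] = 2 · 2 = 4.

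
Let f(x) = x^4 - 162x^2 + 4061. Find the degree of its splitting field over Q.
[K : Q] = 4

Solving the quadratic in x^2: x^2 = (162 ± √(162^2 - 4·4061))/2 = (162 ± √10000)/2 = (162 ± 100)/2, giving x^2 = 31 or x^2 = 131. So f(x) = (x^2 - 31)(x^2 - 131) and the roots of f are ±√31, ±√131. Hence the splitting field is K = Q(√31, √131). Since 31 and 131 are distinct squarefree integers > 1, their product 4061 is not a perfect square, so √131 ∉ Q(√31). By the tower law [K:Q] = [Q(√31,√131):Q(√31)] · [Q(√31):Q] = 2 · 2 = 4.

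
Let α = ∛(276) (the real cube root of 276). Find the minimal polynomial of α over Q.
m_α(x) = x^3 - 276

α satisfies α^3 = 276, so x^3 - 276 annihilates α. By the rational root test, a rational root p/q (in lowest terms) of x^3 - 276 would satisfy p^3 = 276 q^3, forcing q = 1 and p^3 = 276; but 276 is not a perfect cube, contradiction. A monic cubic over Q with no rational root is irreducible (any nontrivial factorization would include a linear factor). Hence x^3 - 276 is the minimal polynomial of α, and in particular [Q(α):Q] = 3.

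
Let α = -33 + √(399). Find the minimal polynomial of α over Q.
m_α(x) = x^2 + 66x + 690

From α + 33 = √(399), squaring gives (α + 33)^2 = 399, i.e. α^2 + 66α + 1089 = 399, so α^2 + 66α + 690 = 0. The discriminant of x^2 + 66x + 690 is (66)^2 - 4·(690) = 4356 - 2760 = 1596, and 4·(399) is not a perfect square in Q since 399 is squarefree and ≠ 1. Hence x^2 + 66x + 690 is irreducible over Q and is the minimal polynomial of α.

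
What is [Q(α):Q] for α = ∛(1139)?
[Q(α):Q] = 3

The minimal polynomial of α is x^3 - 1139, irreducible over Q since 1139 is not a perfect cube (so x^3 - 1139 has no rational root). Hence [Q(α):Q] = deg(m_α) = 3.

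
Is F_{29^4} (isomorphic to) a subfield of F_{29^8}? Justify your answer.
Yes: F_{29^4} is a subfield of F_{29^8}

F_{p^m} embeds in F_{p^n} iff m | n (since F_{p^n} is the splitting field of x^(p^n) - x, and F_{p^m} ⊂ F_{p^n} forces p^n to be a power of p^m, i.e. m | n; conversely if m | n then every root of x^(p^m) - x is a root of x^(p^n) - x). Here 4 | 8 (since 8 = 2·4), so F_{29^4} is a subfield of F_{29^8}, and [F_{29^8} : F_{29^4}] = 8/4 = 2.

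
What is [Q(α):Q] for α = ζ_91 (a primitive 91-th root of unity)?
[Q(α):Q] = 72

The minimal polynomial of ζ_91 over Q is the 91-th cyclotomic polynomial Φ_91(x), which is irreducible over Q and has degree φ(91) = 72. Hence [Q(α):Q] = φ(91) = 72.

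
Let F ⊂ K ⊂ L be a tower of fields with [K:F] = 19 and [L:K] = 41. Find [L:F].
[L:F] = 779

The tower law says that for any tower of field extensions F ⊂ K ⊂ L with finite degrees, [L:F] = [L:K] · [K:F]. Here this gives [L:F] = 41 · 19 = 779.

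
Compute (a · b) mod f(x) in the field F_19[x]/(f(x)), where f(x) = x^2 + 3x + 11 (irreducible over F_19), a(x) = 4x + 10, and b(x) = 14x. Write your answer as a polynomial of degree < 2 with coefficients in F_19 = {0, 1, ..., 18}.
a · b ≡ 10x + 11 (mod f(x))

Multiply in F_19[x]: a(x)·b(x) = (4x + 10)·(14x) = 18x^2 + 7x. This has degree ≥ 2, so divide by f(x) over F_19: 18x^2 + 7x = (18)·(x^2 + 3x + 11) + (10x + 11). Hence a·b ≡ 10x + 11 (mod f). (F_19[x]/(f) is a field with 19^2 = 361 elements since f is irreducible of degree 2.)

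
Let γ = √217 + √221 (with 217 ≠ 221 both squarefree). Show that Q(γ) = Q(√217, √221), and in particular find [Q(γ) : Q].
[Q(γ) : Q] = 4 (equivalently, Q(γ) = Q(√217, √221))

Obviously Q(γ) ⊆ Q(√217, √221), and [Q(√217, √221):Q] = 4 (since 217, 221 are distinct squarefree integers > 1 with 47957 not a perfect square). To show equality we compute the minimal polynomial of γ. From γ = √217 + √221: γ^2 = 217 + 2√(47957) + 221 = 438 + 2√(47957), so γ^2 - 438 = 2√(47957); squaring, (γ^2 - 438)^2 = 4·47957, i.e. γ^4 - 876γ^2 + 191844 - 191828 = 0, i.e. γ^4 - 876γ^2 + 16 = 0. So γ is a root of x^4 - 876x^2 + 16. This polynomial is irreducible over Q: it has no rational root (each ±√217 ± √221 is irrational), and any factorization into two quadratics over Q would force √(47957) ∈ Q (pairing opposite roots) or √217, √221 ∈ Q (other pairings), all impossible. Hence [Q(γ):Q] = 4 = [Q(√217, √221):Q], so Q(γ) = Q(√217, √221).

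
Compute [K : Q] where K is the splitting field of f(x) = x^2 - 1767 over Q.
[K : Q] = 2

f(x) = x^2 - 1767 factors as (x - √1767)(x + √1767). The splitting field is K = Q(√1767). Since 1767 is squarefree and > 1, it is not a perfect square, so x^2 - 1767 is irreducible over Q and [Q(√1767) : Q] = 2. Hence [K : Q] = 2.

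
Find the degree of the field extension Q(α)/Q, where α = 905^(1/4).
[Q(α):Q] = 4

α is a root of x^4 - 905. By Eisenstein's criterion at the prime p = 5 (which divides the constant term 905 but p^2 = 25 does not, since 905 is squarefree), x^4 - 905 is irreducible over Q. Hence [Q(α):Q] = 4.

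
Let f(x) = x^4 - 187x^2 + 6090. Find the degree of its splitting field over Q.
[K : Q] = 4

Solving the quadratic in x^2: x^2 = (187 ± √(187^2 - 4·6090))/2 = (187 ± √10609)/2 = (187 ± 103)/2, giving x^2 = 42 or x^2 = 145. So f(x) = (x^2 - 42)(x^2 - 145) and the roots of f are ±√42, ±√145. Hence the splitting field is K = Q(√42, √145). Since 42 and 145 are distinct squarefree integers > 1, their product 6090 is not a perfect square, so √145 ∉ Q(√42). By the tower law [K:Q] = [Q(√42,√145):Q(√42)] · [Q(√42):Q] = 2 · 2 = 4.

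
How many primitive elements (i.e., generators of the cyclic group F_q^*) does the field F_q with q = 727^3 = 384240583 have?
There are φ(384240582) = 116435880 primitive elements

F_q^* is cyclic of order q - 1 = 384240582. A cyclic group of order m has exactly φ(m) generators. Here m = 384240582 = 2 · 3^2 · 11^2 · 176419, so the number of primitive elements is φ(384240582) = 116435880.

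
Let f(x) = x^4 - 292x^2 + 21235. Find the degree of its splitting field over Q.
[K : Q] = 4

Solving the quadratic in x^2: x^2 = (292 ± √(292^2 - 4·21235))/2 = (292 ± √324)/2 = (292 ± 18)/2, giving x^2 = 137 or x^2 = 155. So f(x) = (x^2 - 137)(x^2 - 155) and the roots of f are ±√137, ±√155. Hence the splitting field is K = Q(√137, √155). Since 137 and 155 are distinct squarefree integers > 1, their product 21235 is not a perfect square, so √155 ∉ Q(√137). By the tower law [K:Q] = [Q(√137,√155):Q(√137)] · [Q(√137):Q] = 2 · 2 = 4.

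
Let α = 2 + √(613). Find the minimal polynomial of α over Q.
m_α(x) = x^2 - 4x - 609

From α - 2 = √(613), squaring gives (α - 2)^2 = 613, i.e. α^2 - 4α + 4 = 613, so α^2 - 4α - 609 = 0. The discriminant of x^2 - 4x - 609 is (-4)^2 - 4·(-609) = 16 + 2436 = 2452, and 4·(613) is not a perfect square in Q since 613 is squarefree and ≠ 1. Hence x^2 - 4x - 609 is irreducible over Q and is the minimal polynomial of α.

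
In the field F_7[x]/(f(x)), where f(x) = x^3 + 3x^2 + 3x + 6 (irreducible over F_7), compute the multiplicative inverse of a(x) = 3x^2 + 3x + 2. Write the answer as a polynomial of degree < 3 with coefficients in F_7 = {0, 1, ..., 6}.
a(x)^(-1) ≡ 5x^2 + x (mod f(x))

Since f is irreducible over F_7, F_7[x]/(f) is a field and a(x) ≠ 0 has an inverse. Apply the extended Euclidean algorithm to f(x) and a(x) in F_7[x]: f(x) = (5x + 3)·a(x) + (5x);  a(x) = (2x + 2)·(5x) + (2). The last nonzero remainder is the constant 2 = gcd(f, a) in F_7. Back-substituting through the division chain expresses 2 = s(x)·a(x) + t(x)·f(x) with s(x) ≡ 3x^2 + 2x (mod f), so (3x^2 + 2x)·a(x) ≡ 2 (mod f). Multiplying by 2^(-1) ≡ 4 in F_7 gives a(x)^(-1) ≡ 4·(3x^2 + 2x) ≡ 5x^2 + x (mod f). Check: (3x^2 + 3x + 2)·(5x^2 + x) = x^4 + 4x^3 + 6x^2 + 2x ≡ 1 (mod x^3 + 3x^2 + 3x + 6).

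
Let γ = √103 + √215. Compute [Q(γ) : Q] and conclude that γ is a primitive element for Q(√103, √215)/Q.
[Q(γ) : Q] = 4 (equivalently, Q(γ) = Q(√103, √215))

Obviously Q(γ) ⊆ Q(√103, √215), and [Q(√103, √215):Q] = 4 (since 103, 215 are distinct squarefree integers > 1 with 22145 not a perfect square). To show equality we compute the minimal polynomial of γ. From γ = √103 + √215: γ^2 = 103 + 2√(22145) + 215 = 318 + 2√(22145), so γ^2 - 318 = 2√(22145); squaring, (γ^2 - 318)^2 = 4·22145, i.e. γ^4 - 636γ^2 + 101124 - 88580 = 0, i.e. γ^4 - 636γ^2 + 12544 = 0. So γ is a root of x^4 - 636x^2 + 12544. This polynomial is irreducible over Q: it has no rational root (each ±√103 ± √215 is irrational), and any factorization into two quadratics over Q would force √(22145) ∈ Q (pairing opposite roots) or √103, √215 ∈ Q (other pairings), all impossible. Hence [Q(γ):Q] = 4 = [Q(√103, √215):Q], so Q(γ) = Q(√103, √215).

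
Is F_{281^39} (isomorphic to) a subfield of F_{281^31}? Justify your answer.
No: F_{281^39} is not a subfield of F_{281^31}

F_{p^m} embeds in F_{p^n} iff m | n. Here 39 ∤ 31 (since 31 = 0·39 + 31 with remainder 31 ≠ 0), so F_{281^39} is not a subfield of F_{281^31}. Equivalently: if it were, the tower law would give 39 = [F_{281^39}:F_281] dividing [F_{281^31}:F_281] = 31, contradiction.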